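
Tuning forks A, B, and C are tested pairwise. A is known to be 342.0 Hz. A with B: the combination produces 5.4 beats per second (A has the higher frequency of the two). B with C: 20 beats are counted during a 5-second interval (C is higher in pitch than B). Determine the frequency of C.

B is below A, so f_B = 342.0 − 5.4 = 336.6 Hz.
B–C: Beat frequency = 20/5 = 4 Hz.
C is above B, so f_C = 336.6 + 4 = 340.6 Hz.

340.6 Hz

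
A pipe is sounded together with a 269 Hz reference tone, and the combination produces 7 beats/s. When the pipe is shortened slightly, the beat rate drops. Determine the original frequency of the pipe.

262 Hz

|f − 269| = 7, so the pipe was at either 262 Hz or 276 Hz.
A shorter pipe has a higher fundamental; the adjustment raises the pipe's frequency.
The beat rate fell, so the adjustment moved the pipe toward 269 Hz — it must have started below the reference.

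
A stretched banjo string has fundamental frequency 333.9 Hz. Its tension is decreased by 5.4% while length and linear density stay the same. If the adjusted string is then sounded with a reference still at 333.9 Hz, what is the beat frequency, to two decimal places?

For a string, f ∝ √T, so the new frequency is 333.9·√0.946 = 324.7596 Hz.
f_beat = |324.7596 − 333.9| = 9.14 Hz.

9.14 Hz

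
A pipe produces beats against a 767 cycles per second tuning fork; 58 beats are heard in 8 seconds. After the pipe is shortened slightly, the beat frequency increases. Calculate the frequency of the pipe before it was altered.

Beat frequency = 58/8 = 7.25 Hz.
|f − 767| = 7.25, so the pipe was at either 759.75 Hz or 774.25 Hz.
A shorter pipe has a higher fundamental; the adjustment raises the pipe's frequency.
The beat rate rose, so the adjustment moved the pipe further from 767 Hz — it was already above the reference.

774.25 Hz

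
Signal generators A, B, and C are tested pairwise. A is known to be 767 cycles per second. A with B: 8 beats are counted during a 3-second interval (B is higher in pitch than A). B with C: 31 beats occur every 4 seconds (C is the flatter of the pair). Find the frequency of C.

761.9167 Hz

A–B: Beat frequency = 8/3 = 2.6667 Hz.
B is above A, so f_B = 767 + 2.6667 = 769.6667 Hz.
B–C: Beat frequency = 31/4 = 7.75 Hz.
C is below B, so f_C = 769.6667 − 7.75 = 761.9167 Hz.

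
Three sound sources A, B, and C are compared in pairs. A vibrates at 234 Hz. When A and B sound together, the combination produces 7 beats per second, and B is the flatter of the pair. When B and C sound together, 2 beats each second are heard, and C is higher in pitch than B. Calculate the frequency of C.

B is below A, so f_B = 234 − 7 = 227 Hz.
C is above B, so f_C = 227 + 2 = 229 Hz.

229 Hz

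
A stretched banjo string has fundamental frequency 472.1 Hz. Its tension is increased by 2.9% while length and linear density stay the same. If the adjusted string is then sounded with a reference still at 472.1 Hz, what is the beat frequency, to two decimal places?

6.80 Hz

For a string, f ∝ √T, so the new frequency is 472.1·√1.029 = 478.8965 Hz.
f_beat = |478.8965 − 472.1| = 6.80 Hz.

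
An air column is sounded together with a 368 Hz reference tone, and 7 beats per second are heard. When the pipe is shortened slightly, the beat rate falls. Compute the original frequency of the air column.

|f − 368| = 7, so the air column was at either 361 Hz or 375 Hz.
A shorter pipe has a higher fundamental; the adjustment raises the air column's frequency.
The beat rate fell, so the adjustment moved the air column toward 368 Hz — it must have started below the reference.

361 Hz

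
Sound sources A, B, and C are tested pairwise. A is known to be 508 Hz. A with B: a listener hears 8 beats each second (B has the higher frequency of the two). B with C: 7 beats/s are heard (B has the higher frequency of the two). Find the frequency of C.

509 Hz

B is above A, so f_B = 508 + 8 = 516 Hz.
C is below B, so f_C = 516 − 7 = 509 Hz.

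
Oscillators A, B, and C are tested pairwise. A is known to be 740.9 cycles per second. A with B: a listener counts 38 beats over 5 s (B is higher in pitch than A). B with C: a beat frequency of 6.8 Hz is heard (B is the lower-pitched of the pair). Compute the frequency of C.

A–B: Beat frequency = 38/5 = 7.6 Hz.
B is above A, so f_B = 740.9 + 7.6 = 748.5 Hz.
C is above B, so f_C = 748.5 + 6.8 = 755.3 Hz.

755.3 Hz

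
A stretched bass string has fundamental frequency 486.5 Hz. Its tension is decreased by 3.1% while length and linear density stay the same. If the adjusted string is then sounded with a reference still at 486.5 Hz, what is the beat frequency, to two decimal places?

For a string, f ∝ √T, so the new frequency is 486.5·√0.969 = 478.8999 Hz.
f_beat = |478.8999 − 486.5| = 7.60 Hz.

7.60 Hz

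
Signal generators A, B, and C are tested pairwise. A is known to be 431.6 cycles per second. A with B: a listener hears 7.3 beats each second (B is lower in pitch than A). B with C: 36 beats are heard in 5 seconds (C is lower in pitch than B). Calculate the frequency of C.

417.1 Hz

B is below A, so f_B = 431.6 − 7.3 = 424.3 Hz.
B–C: Beat frequency = 36/5 = 7.2 Hz.
C is below B, so f_C = 424.3 − 7.2 = 417.1 Hz.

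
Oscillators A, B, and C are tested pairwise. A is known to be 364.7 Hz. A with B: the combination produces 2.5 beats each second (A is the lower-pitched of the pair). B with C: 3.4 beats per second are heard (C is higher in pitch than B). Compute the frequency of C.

370.6 Hz

B is above A, so f_B = 364.7 + 2.5 = 367.2 Hz.
C is above B, so f_C = 367.2 + 3.4 = 370.6 Hz.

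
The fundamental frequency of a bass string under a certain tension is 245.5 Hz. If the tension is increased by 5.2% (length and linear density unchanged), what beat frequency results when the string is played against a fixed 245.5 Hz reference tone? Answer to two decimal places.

For a string, f ∝ √T, so the new frequency is 245.5·√1.052 = 251.8021 Hz.
f_beat = |251.8021 − 245.5| = 6.30 Hz.

6.30 Hz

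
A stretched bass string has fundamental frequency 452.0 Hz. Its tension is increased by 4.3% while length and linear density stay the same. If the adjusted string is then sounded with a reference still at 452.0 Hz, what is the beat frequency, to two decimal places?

9.62 Hz

For a string, f ∝ √T, so the new frequency is 452.0·√1.043 = 461.6157 Hz.
f_beat = |461.6157 − 452.0| = 9.62 Hz.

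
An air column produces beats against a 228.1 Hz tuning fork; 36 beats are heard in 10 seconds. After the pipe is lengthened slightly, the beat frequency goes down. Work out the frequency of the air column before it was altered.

231.7 Hz

Beat frequency = 36/10 = 3.6 Hz.
|f − 228.1| = 3.6, so the air column was at either 224.5 Hz or 231.7 Hz.
A longer pipe has a lower fundamental; the adjustment lowers the air column's frequency.
The beat rate fell, so the adjustment moved the air column toward 228.1 Hz — it must have started above the reference.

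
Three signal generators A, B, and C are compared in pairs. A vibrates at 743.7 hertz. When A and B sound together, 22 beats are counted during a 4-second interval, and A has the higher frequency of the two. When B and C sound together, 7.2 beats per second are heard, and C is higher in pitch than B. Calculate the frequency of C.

A–B: Beat frequency = 22/4 = 5.5 Hz.
B is below A, so f_B = 743.7 − 5.5 = 738.2 Hz.
C is above B, so f_C = 738.2 + 7.2 = 745.4 Hz.

745.4 Hz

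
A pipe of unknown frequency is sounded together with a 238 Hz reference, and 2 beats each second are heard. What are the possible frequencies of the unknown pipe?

|f − 238| = 2, so f = 238 ± 2.

236 Hz or 240 Hz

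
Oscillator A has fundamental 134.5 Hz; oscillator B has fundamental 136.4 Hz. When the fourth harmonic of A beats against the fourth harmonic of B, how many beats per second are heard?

7.6 Hz

Fourth harmonic of the first: 4·134.5 = 538.0 Hz.
Fourth harmonic of the second: 4·136.4 = 545.6 Hz.
f_beat = |538.0 − 545.6| = 7.6 Hz.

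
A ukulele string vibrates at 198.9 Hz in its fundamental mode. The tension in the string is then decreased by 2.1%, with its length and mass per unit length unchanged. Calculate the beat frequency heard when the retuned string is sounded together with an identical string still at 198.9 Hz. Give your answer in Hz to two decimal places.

For a string, f ∝ √T, so the new frequency is 198.9·√0.979 = 196.8005 Hz.
f_beat = |196.8005 − 198.9| = 2.10 Hz.

2.10 Hz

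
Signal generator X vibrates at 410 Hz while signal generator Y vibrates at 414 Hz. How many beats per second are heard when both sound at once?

f_beat = |f₁ − f₂|.
|410 − 414| = 4 Hz.

4 Hz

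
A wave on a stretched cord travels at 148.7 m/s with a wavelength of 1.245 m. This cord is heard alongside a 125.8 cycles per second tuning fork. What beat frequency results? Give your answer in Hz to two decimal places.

Source frequency f = v/λ = 148.7/1.245 = 119.4378 Hz.
f_beat = |119.4378 − 125.8| = 6.36 Hz.

6.36 Hz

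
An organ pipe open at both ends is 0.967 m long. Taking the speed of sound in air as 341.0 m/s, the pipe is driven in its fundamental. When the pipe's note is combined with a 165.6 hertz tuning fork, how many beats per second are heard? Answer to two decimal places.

Open pipe: f_n = n·v/(2L) = 1·341.0/(2·0.967) = 176.3185 Hz.
f_beat = |176.3185 − 165.6| = 10.72 Hz.

10.72 Hz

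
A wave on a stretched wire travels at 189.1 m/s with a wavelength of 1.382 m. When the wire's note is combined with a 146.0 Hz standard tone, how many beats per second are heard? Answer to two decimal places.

Source frequency f = v/λ = 189.1/1.382 = 136.8307 Hz.
f_beat = |136.8307 − 146.0| = 9.17 Hz.

9.17 Hz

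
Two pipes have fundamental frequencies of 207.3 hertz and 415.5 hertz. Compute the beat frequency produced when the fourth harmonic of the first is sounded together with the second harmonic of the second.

Fourth harmonic of the first: 4·207.3 = 829.2 Hz.
Second harmonic of the second: 2·415.5 = 831.0 Hz.
f_beat = |829.2 − 831.0| = 1.8 Hz.

1.8 Hz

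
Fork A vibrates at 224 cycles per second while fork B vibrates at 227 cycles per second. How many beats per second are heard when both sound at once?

f_beat = |f₁ − f₂|.
|224 − 227| = 3 Hz.

3 Hz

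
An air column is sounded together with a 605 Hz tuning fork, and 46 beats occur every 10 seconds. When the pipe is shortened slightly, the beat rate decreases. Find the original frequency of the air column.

600.4 Hz

Beat frequency = 46/10 = 4.6 Hz.
|f − 605| = 4.6, so the air column was at either 600.4 Hz or 609.6 Hz.
A shorter pipe has a higher fundamental; the adjustment raises the air column's frequency.
The beat rate fell, so the adjustment moved the air column toward 605 Hz — it must have started below the reference.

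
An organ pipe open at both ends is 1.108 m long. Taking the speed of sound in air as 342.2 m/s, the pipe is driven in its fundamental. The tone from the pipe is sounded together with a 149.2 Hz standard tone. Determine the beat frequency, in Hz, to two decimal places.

Open pipe: f_n = n·v/(2L) = 1·342.2/(2·1.108) = 154.4224 Hz.
f_beat = |154.4224 − 149.2| = 5.22 Hz.

5.22 Hz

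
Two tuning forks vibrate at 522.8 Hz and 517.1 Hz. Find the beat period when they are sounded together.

0.175 s

f_beat = |522.8 − 517.1| = 5.7 Hz.
Beat period T = 1 / f_beat = 1 / 5.7 s.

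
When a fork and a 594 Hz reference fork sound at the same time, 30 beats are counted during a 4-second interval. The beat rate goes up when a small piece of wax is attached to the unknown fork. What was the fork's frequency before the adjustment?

Beat frequency = 30/4 = 7.5 Hz.
|f − 594| = 7.5, so the fork was at either 586.5 Hz or 601.5 Hz.
Loading a fork with wax lowers its frequency; the adjustment lowers the fork's frequency.
The beat rate rose, so the adjustment moved the fork further from 594 Hz — it was already below the reference.

586.5 Hz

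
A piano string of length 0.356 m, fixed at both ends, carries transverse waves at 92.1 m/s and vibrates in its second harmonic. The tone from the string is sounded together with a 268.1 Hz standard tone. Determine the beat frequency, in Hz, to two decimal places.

9.39 Hz

For a string fixed at both ends, f_n = n·v/(2L) = 2·92.1/(2·0.356) = 258.7079 Hz.
f_beat = |258.7079 − 268.1| = 9.39 Hz.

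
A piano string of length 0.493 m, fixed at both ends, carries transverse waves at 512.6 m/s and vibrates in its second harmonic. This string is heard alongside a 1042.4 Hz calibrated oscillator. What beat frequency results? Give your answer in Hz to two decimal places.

For a string fixed at both ends, f_n = n·v/(2L) = 2·512.6/(2·0.493) = 1039.7566 Hz.
f_beat = |1039.7566 − 1042.4| = 2.64 Hz.

2.64 Hz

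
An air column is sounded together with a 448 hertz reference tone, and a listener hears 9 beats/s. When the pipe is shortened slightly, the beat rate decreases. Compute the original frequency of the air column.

439 Hz

|f − 448| = 9, so the air column was at either 439 Hz or 457 Hz.
A shorter pipe has a higher fundamental; the adjustment raises the air column's frequency.
The beat rate fell, so the adjustment moved the air column toward 448 Hz — it must have started below the reference.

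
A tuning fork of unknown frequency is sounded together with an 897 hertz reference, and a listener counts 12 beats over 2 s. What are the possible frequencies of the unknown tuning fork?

Beat frequency = 12/2 = 6 Hz.
|f − 897| = 6, so f = 897 ± 6.

891 Hz or 903 Hz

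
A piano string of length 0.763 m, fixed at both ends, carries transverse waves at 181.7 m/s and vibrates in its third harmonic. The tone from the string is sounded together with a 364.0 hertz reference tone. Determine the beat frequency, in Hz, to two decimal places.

For a string fixed at both ends, f_n = n·v/(2L) = 3·181.7/(2·0.763) = 357.2084 Hz.
f_beat = |357.2084 − 364.0| = 6.79 Hz.

6.79 Hz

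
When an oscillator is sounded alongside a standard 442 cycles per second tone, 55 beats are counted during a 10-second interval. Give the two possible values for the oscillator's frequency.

436.5 Hz or 447.5 Hz

Beat frequency = 55/10 = 5.5 Hz.
|f − 442| = 5.5, so f = 442 ± 5.5.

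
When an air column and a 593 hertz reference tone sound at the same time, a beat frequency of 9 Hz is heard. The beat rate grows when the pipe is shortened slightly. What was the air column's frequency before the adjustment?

|f − 593| = 9, so the air column was at either 584 Hz or 602 Hz.
A shorter pipe has a higher fundamental; the adjustment raises the air column's frequency.
The beat rate rose, so the adjustment moved the air column further from 593 Hz — it was already above the reference.

602 Hz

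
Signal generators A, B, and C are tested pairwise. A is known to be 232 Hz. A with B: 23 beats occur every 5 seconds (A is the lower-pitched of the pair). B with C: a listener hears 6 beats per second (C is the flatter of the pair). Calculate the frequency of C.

230.6 Hz

A–B: Beat frequency = 23/5 = 4.6 Hz.
B is above A, so f_B = 232 + 4.6 = 236.6 Hz.
C is below B, so f_C = 236.6 − 6 = 230.6 Hz.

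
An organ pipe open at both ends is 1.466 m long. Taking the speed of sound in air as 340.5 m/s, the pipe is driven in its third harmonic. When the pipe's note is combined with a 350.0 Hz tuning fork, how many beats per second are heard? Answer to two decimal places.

Open pipe: f_n = n·v/(2L) = 3·340.5/(2·1.466) = 348.3970 Hz.
f_beat = |348.3970 − 350.0| = 1.60 Hz.

1.60 Hz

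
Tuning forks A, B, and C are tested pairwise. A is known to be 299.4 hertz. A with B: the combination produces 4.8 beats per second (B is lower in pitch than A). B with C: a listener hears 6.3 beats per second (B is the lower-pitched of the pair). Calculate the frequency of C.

300.9 Hz

B is below A, so f_B = 299.4 − 4.8 = 294.6 Hz.
C is above B, so f_C = 294.6 + 6.3 = 300.9 Hz.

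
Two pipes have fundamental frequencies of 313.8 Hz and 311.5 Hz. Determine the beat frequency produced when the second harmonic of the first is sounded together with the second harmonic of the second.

Second harmonic of the first: 2·313.8 = 627.6 Hz.
Second harmonic of the second: 2·311.5 = 623.0 Hz.
f_beat = |627.6 − 623.0| = 4.6 Hz.

4.6 Hz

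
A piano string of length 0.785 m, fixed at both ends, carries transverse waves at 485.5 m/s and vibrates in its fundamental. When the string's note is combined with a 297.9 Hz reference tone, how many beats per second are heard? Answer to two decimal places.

11.34 Hz

For a string fixed at both ends, f_n = n·v/(2L) = 1·485.5/(2·0.785) = 309.2357 Hz.
f_beat = |309.2357 − 297.9| = 11.34 Hz.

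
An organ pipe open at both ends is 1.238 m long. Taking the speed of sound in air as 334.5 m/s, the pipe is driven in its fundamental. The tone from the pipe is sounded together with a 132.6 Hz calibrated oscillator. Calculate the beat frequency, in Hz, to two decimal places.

2.50 Hz

Open pipe: f_n = n·v/(2L) = 1·334.5/(2·1.238) = 135.0969 Hz.
f_beat = |135.0969 − 132.6| = 2.50 Hz.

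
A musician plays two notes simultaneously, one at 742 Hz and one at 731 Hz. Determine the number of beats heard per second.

11 Hz

f_beat = |f₁ − f₂|.
|742 − 731| = 11 Hz.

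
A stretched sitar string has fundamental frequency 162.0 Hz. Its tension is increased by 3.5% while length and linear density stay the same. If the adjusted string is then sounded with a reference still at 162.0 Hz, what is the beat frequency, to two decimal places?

For a string, f ∝ √T, so the new frequency is 162.0·√1.035 = 164.8106 Hz.
f_beat = |164.8106 − 162.0| = 2.81 Hz.

2.81 Hz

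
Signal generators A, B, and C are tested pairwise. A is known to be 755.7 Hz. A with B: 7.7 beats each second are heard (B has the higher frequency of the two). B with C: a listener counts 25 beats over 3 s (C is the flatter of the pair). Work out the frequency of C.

B is above A, so f_B = 755.7 + 7.7 = 763.4 Hz.
B–C: Beat frequency = 25/3 = 8.3333 Hz.
C is below B, so f_C = 763.4 − 8.3333 = 755.0667 Hz.

755.0667 Hz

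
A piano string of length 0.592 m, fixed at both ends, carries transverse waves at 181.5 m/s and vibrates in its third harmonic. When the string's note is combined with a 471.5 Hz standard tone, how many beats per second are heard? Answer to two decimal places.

For a string fixed at both ends, f_n = n·v/(2L) = 3·181.5/(2·0.592) = 459.8818 Hz.
f_beat = |459.8818 − 471.5| = 11.62 Hz.

11.62 Hz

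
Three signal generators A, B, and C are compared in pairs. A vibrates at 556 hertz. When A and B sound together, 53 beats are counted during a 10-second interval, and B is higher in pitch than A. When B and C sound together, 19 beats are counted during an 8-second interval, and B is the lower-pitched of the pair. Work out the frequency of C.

563.675 Hz

A–B: Beat frequency = 53/10 = 5.3 Hz.
B is above A, so f_B = 556 + 5.3 = 561.3 Hz.
B–C: Beat frequency = 19/8 = 2.375 Hz.
C is above B, so f_C = 561.3 + 2.375 = 563.675 Hz.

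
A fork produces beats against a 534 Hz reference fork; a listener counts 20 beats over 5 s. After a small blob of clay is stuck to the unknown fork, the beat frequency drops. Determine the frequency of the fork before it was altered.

Beat frequency = 20/5 = 4 Hz.
|f − 534| = 4, so the fork was at either 530 Hz or 538 Hz.
Adding mass to a fork lowers its frequency; the adjustment lowers the fork's frequency.
The beat rate fell, so the adjustment moved the fork toward 534 Hz — it must have started above the reference.

538 Hz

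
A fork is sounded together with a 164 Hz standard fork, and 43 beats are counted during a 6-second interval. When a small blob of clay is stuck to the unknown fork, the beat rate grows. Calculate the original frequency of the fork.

Beat frequency = 43/6 = 7.1667 Hz.
|f − 164| = 7.1667, so the fork was at either 156.8333 Hz or 171.1667 Hz.
Adding mass to a fork lowers its frequency; the adjustment lowers the fork's frequency.
The beat rate rose, so the adjustment moved the fork further from 164 Hz — it was already below the reference.

156.8333 Hz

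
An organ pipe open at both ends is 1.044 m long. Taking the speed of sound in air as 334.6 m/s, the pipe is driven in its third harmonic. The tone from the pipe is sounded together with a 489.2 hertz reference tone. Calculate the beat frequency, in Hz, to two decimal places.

8.45 Hz

Open pipe: f_n = n·v/(2L) = 3·334.6/(2·1.044) = 480.7471 Hz.
f_beat = |480.7471 − 489.2| = 8.45 Hz.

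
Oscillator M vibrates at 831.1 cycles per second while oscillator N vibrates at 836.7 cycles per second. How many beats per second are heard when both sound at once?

5.6 Hz

f_beat = |f₁ − f₂|.
|831.1 − 836.7| = 5.6 Hz.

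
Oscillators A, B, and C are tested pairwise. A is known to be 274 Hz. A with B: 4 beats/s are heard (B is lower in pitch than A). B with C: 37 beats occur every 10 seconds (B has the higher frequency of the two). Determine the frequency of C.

B is below A, so f_B = 274 − 4 = 270 Hz.
B–C: Beat frequency = 37/10 = 3.7 Hz.
C is below B, so f_C = 270 − 3.7 = 266.3 Hz.

266.3 Hz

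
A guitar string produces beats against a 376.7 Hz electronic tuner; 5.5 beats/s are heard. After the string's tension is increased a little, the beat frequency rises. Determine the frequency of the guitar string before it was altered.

382.2 Hz

|f − 376.7| = 5.5, so the guitar string was at either 371.2 Hz or 382.2 Hz.
Higher tension means higher frequency; the adjustment raises the guitar string's frequency.
The beat rate rose, so the adjustment moved the guitar string further from 376.7 Hz — it was already above the reference.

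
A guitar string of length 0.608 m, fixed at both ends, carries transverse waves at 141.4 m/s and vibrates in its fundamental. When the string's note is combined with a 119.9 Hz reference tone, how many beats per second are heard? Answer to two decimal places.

3.62 Hz

For a string fixed at both ends, f_n = n·v/(2L) = 1·141.4/(2·0.608) = 116.2829 Hz.
f_beat = |116.2829 − 119.9| = 3.62 Hz.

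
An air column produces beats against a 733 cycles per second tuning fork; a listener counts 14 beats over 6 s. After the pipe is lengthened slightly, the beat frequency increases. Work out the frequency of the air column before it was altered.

Beat frequency = 14/6 = 2.3333 Hz.
|f − 733| = 2.3333, so the air column was at either 730.6667 Hz or 735.3333 Hz.
A longer pipe has a lower fundamental; the adjustment lowers the air column's frequency.
The beat rate rose, so the adjustment moved the air column further from 733 Hz — it was already below the reference.

730.6667 Hz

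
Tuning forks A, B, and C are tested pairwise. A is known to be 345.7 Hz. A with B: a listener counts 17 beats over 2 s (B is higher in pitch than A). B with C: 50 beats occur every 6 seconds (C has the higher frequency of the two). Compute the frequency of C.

A–B: Beat frequency = 17/2 = 8.5 Hz.
B is above A, so f_B = 345.7 + 8.5 = 354.2 Hz.
B–C: Beat frequency = 50/6 = 8.3333 Hz.
C is above B, so f_C = 354.2 + 8.3333 = 362.5333 Hz.

362.5333 Hz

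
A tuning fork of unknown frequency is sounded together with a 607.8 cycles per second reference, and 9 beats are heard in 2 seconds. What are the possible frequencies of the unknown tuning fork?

Beat frequency = 9/2 = 4.5 Hz.
|f − 607.8| = 4.5, so f = 607.8 ± 4.5.

603.3 Hz or 612.3 Hz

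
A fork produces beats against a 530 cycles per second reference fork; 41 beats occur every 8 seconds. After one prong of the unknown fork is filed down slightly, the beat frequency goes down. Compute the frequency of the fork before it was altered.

524.875 Hz

Beat frequency = 41/8 = 5.125 Hz.
|f − 530| = 5.125, so the fork was at either 524.875 Hz or 535.125 Hz.
Filing a prong removes mass and raises the fork's frequency; the adjustment raises the fork's frequency.
The beat rate fell, so the adjustment moved the fork toward 530 Hz — it must have started below the reference.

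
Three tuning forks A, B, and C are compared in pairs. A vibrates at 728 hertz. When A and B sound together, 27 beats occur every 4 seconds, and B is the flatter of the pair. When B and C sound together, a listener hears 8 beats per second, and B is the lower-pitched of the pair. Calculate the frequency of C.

729.25 Hz

A–B: Beat frequency = 27/4 = 6.75 Hz.
B is below A, so f_B = 728 − 6.75 = 721.25 Hz.
C is above B, so f_C = 721.25 + 8 = 729.25 Hz.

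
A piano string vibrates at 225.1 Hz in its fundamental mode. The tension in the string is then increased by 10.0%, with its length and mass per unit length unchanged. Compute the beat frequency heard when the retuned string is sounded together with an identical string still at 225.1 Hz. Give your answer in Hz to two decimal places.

10.99 Hz

For a string, f ∝ √T, so the new frequency is 225.1·√1.100 = 236.0869 Hz.
f_beat = |236.0869 − 225.1| = 10.99 Hz.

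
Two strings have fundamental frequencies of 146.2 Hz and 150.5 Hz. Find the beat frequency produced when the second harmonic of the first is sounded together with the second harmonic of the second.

8.6 Hz

Second harmonic of the first: 2·146.2 = 292.4 Hz.
Second harmonic of the second: 2·150.5 = 301.0 Hz.
f_beat = |292.4 − 301.0| = 8.6 Hz.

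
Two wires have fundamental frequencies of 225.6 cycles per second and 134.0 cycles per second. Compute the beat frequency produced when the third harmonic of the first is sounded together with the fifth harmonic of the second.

Third harmonic of the first: 3·225.6 = 676.8 Hz.
Fifth harmonic of the second: 5·134.0 = 670.0 Hz.
f_beat = |676.8 − 670.0| = 6.8 Hz.

6.8 Hz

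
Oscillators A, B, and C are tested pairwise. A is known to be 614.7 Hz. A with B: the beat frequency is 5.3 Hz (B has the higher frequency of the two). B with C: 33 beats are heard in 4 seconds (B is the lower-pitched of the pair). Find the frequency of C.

B is above A, so f_B = 614.7 + 5.3 = 620 Hz.
B–C: Beat frequency = 33/4 = 8.25 Hz.
C is above B, so f_C = 620 + 8.25 = 628.25 Hz.

628.25 Hz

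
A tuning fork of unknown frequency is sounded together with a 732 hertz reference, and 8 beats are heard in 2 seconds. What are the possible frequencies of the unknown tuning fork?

Beat frequency = 8/2 = 4 Hz.
|f − 732| = 4, so f = 732 ± 4.

728 Hz or 736 Hz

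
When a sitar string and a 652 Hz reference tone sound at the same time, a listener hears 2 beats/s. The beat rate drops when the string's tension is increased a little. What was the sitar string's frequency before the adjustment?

|f − 652| = 2, so the sitar string was at either 650 Hz or 654 Hz.
Higher tension means higher frequency; the adjustment raises the sitar string's frequency.
The beat rate fell, so the adjustment moved the sitar string toward 652 Hz — it must have started below the reference.

650 Hz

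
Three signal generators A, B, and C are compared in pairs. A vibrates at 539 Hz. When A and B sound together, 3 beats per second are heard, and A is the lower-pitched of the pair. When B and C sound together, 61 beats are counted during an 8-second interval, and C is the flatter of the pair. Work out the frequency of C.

B is above A, so f_B = 539 + 3 = 542 Hz.
B–C: Beat frequency = 61/8 = 7.625 Hz.
C is below B, so f_C = 542 − 7.625 = 534.375 Hz.

534.375 Hz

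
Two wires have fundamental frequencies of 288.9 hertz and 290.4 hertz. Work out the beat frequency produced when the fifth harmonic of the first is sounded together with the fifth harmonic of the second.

7.5 Hz

Fifth harmonic of the first: 5·288.9 = 1444.5 Hz.
Fifth harmonic of the second: 5·290.4 = 1452.0 Hz.
f_beat = |1444.5 − 1452.0| = 7.5 Hz.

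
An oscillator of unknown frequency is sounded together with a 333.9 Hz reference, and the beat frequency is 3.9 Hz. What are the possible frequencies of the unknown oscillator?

|f − 333.9| = 3.9, so f = 333.9 ± 3.9.

330 Hz or 337.8 Hz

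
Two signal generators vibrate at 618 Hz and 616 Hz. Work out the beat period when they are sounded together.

f_beat = |618 − 616| = 2 Hz.
Beat period T = 1 / f_beat = 1 / 2 s.

0.500 s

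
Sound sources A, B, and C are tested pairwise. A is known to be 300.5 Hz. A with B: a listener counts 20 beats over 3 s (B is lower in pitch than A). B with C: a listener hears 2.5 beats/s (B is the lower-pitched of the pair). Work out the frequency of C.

296.3333 Hz

A–B: Beat frequency = 20/3 = 6.6667 Hz.
B is below A, so f_B = 300.5 − 6.6667 = 293.8333 Hz.
C is above B, so f_C = 293.8333 + 2.5 = 296.3333 Hz.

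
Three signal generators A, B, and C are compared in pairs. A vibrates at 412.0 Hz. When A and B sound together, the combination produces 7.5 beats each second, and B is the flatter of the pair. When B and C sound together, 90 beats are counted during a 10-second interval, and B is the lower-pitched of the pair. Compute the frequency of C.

B is below A, so f_B = 412.0 − 7.5 = 404.5 Hz.
B–C: Beat frequency = 90/10 = 9 Hz.
C is above B, so f_C = 404.5 + 9 = 413.5 Hz.

413.5 Hz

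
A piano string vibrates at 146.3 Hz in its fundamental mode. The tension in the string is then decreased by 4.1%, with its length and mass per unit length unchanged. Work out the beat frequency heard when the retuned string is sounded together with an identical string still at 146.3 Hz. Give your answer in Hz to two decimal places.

3.03 Hz

For a string, f ∝ √T, so the new frequency is 146.3·√0.959 = 143.2695 Hz.
f_beat = |143.2695 − 146.3| = 3.03 Hz.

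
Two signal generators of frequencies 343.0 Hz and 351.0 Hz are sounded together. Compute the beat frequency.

8 Hz

f_beat = |f₁ − f₂|.
|343.0 − 351.0| = 8 Hz.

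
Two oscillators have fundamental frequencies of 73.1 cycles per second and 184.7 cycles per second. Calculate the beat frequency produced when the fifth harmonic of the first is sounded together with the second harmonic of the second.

Fifth harmonic of the first: 5·73.1 = 365.5 Hz.
Second harmonic of the second: 2·184.7 = 369.4 Hz.
f_beat = |365.5 − 369.4| = 3.9 Hz.

3.9 Hz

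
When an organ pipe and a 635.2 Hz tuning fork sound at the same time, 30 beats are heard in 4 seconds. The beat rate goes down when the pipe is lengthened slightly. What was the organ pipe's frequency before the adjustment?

Beat frequency = 30/4 = 7.5 Hz.
|f − 635.2| = 7.5, so the organ pipe was at either 627.7 Hz or 642.7 Hz.
A longer pipe has a lower fundamental; the adjustment lowers the organ pipe's frequency.
The beat rate fell, so the adjustment moved the organ pipe toward 635.2 Hz — it must have started above the reference.

642.7 Hz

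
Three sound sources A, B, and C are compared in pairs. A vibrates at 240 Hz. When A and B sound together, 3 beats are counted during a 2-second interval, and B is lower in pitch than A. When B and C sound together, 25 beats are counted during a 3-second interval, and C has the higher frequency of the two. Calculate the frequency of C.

246.8333 Hz

A–B: Beat frequency = 3/2 = 1.5 Hz.
B is below A, so f_B = 240 − 1.5 = 238.5 Hz.
B–C: Beat frequency = 25/3 = 8.3333 Hz.
C is above B, so f_C = 238.5 + 8.3333 = 246.8333 Hz.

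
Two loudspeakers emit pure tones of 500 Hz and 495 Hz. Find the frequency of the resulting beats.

5 Hz

Beats arise from superposition of two nearby frequencies; the beat rate is |f₁ − f₂|.
|500 − 495| = 5 Hz.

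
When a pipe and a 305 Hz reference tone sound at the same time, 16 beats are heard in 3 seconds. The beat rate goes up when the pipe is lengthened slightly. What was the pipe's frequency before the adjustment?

Beat frequency = 16/3 = 5.3333 Hz.
|f − 305| = 5.3333, so the pipe was at either 299.6667 Hz or 310.3333 Hz.
A longer pipe has a lower fundamental; the adjustment lowers the pipe's frequency.
The beat rate rose, so the adjustment moved the pipe further from 305 Hz — it was already below the reference.

299.6667 Hz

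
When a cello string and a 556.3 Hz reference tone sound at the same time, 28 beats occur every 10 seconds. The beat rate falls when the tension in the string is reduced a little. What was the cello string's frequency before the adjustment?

559.1 Hz

Beat frequency = 28/10 = 2.8 Hz.
|f − 556.3| = 2.8, so the cello string was at either 553.5 Hz or 559.1 Hz.
Lower tension means lower frequency; the adjustment lowers the cello string's frequency.
The beat rate fell, so the adjustment moved the cello string toward 556.3 Hz — it must have started above the reference.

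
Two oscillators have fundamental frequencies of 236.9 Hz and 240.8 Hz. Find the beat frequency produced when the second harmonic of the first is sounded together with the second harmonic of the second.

7.8 Hz

Second harmonic of the first: 2·236.9 = 473.8 Hz.
Second harmonic of the second: 2·240.8 = 481.6 Hz.
f_beat = |473.8 − 481.6| = 7.8 Hz.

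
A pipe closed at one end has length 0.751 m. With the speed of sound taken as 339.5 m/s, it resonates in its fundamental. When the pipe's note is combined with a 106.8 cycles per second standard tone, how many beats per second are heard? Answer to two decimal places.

Closed pipe (odd harmonics): f_n = n·v/(4L) = 1·339.5/(4·0.751) = 113.0160 Hz.
f_beat = |113.0160 − 106.8| = 6.22 Hz.

6.22 Hz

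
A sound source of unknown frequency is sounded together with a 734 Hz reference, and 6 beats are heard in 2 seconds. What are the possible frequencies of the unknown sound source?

Beat frequency = 6/2 = 3 Hz.
|f − 734| = 3, so f = 734 ± 3.

731 Hz or 737 Hz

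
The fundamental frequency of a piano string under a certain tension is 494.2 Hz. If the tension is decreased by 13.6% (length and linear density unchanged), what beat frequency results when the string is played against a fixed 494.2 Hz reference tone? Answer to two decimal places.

34.83 Hz

For a string, f ∝ √T, so the new frequency is 494.2·√0.864 = 459.3668 Hz.
f_beat = |459.3668 − 494.2| = 34.83 Hz.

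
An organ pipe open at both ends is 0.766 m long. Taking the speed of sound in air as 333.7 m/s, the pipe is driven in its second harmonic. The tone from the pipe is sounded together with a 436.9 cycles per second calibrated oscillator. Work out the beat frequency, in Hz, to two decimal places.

Open pipe: f_n = n·v/(2L) = 2·333.7/(2·0.766) = 435.6397 Hz.
f_beat = |435.6397 − 436.9| = 1.26 Hz.

1.26 Hz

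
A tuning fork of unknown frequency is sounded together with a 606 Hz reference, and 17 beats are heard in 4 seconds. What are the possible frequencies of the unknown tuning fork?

Beat frequency = 17/4 = 4.25 Hz.
|f − 606| = 4.25, so f = 606 ± 4.25.

601.75 Hz or 610.25 Hz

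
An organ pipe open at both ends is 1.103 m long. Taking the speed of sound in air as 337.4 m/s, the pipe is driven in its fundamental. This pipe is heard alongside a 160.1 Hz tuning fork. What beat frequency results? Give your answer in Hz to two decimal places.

Open pipe: f_n = n·v/(2L) = 1·337.4/(2·1.103) = 152.9465 Hz.
f_beat = |152.9465 − 160.1| = 7.15 Hz.

7.15 Hz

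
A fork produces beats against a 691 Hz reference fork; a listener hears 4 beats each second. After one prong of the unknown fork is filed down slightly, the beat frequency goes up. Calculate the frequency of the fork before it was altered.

695 Hz

|f − 691| = 4, so the fork was at either 687 Hz or 695 Hz.
Filing a prong removes mass and raises the fork's frequency; the adjustment raises the fork's frequency.
The beat rate rose, so the adjustment moved the fork further from 691 Hz — it was already above the reference.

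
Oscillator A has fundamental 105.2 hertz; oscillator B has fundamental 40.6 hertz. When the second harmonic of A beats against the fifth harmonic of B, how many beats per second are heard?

7.4 Hz

Second harmonic of the first: 2·105.2 = 210.4 Hz.
Fifth harmonic of the second: 5·40.6 = 203.0 Hz.
f_beat = |210.4 − 203.0| = 7.4 Hz.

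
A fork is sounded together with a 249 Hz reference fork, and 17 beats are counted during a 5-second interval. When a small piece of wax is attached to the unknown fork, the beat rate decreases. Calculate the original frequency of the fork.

Beat frequency = 17/5 = 3.4 Hz.
|f − 249| = 3.4, so the fork was at either 245.6 Hz or 252.4 Hz.
Loading a fork with wax lowers its frequency; the adjustment lowers the fork's frequency.
The beat rate fell, so the adjustment moved the fork toward 249 Hz — it must have started above the reference.

252.4 Hz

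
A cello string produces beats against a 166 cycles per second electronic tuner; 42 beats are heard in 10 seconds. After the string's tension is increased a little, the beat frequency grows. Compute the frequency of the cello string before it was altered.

170.2 Hz

Beat frequency = 42/10 = 4.2 Hz.
|f − 166| = 4.2, so the cello string was at either 161.8 Hz or 170.2 Hz.
Higher tension means higher frequency; the adjustment raises the cello string's frequency.
The beat rate rose, so the adjustment moved the cello string further from 166 Hz — it was already above the reference.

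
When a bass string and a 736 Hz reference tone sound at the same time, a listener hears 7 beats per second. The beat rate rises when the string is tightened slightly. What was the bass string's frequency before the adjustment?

|f − 736| = 7, so the bass string was at either 729 Hz or 743 Hz.
Increasing tension raises a string's frequency; the adjustment raises the bass string's frequency.
The beat rate rose, so the adjustment moved the bass string further from 736 Hz — it was already above the reference.

743 Hz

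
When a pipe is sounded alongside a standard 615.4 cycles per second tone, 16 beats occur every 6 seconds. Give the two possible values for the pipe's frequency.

612.7333 Hz or 618.0667 Hz

Beat frequency = 16/6 = 2.6667 Hz.
|f − 615.4| = 2.6667, so f = 615.4 ± 2.6667.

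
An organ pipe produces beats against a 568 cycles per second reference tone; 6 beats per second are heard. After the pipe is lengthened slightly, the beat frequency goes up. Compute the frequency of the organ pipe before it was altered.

562 Hz

|f − 568| = 6, so the organ pipe was at either 562 Hz or 574 Hz.
A longer pipe has a lower fundamental; the adjustment lowers the organ pipe's frequency.
The beat rate rose, so the adjustment moved the organ pipe further from 568 Hz — it was already below the reference.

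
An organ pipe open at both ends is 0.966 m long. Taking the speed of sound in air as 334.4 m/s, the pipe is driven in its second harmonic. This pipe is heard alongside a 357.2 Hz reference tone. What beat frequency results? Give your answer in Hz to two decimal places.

Open pipe: f_n = n·v/(2L) = 2·334.4/(2·0.966) = 346.1698 Hz.
f_beat = |346.1698 − 357.2| = 11.03 Hz.

11.03 Hz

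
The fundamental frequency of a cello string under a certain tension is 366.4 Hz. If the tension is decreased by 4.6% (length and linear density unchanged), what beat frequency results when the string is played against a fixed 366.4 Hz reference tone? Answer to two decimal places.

For a string, f ∝ √T, so the new frequency is 366.4·√0.954 = 357.8736 Hz.
f_beat = |357.8736 − 366.4| = 8.53 Hz.

8.53 Hz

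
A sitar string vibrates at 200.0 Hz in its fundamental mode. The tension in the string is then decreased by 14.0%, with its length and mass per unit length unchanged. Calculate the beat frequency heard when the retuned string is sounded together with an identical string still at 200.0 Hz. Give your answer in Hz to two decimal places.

14.53 Hz

For a string, f ∝ √T, so the new frequency is 200.0·√0.860 = 185.4724 Hz.
f_beat = |185.4724 − 200.0| = 14.53 Hz.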